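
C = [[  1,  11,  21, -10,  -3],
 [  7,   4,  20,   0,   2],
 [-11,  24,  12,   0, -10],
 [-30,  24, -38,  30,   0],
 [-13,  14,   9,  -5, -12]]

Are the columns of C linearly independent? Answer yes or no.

yes

Row reduce C to echelon form.
R2 ← R2 − (7)·R1: [0, -73, -127, 70, 23]
R3 ← R3 + (11)·R1: [0, 145, 243, -110, -43]
R4 ← R4 + (30)·R1: [0, 354, 592, -270, -90]
R5 ← R5 + (13)·R1: [0, 157, 282, -135, -51]
R3 ← R3 + (145/73)·R2: [0, 0, -676/73, 2120/73, 196/73]
R4 ← R4 + (354/73)·R2: [0, 0, -1742/73, 5070/73, 1572/73]
R5 ← R5 + (157/73)·R2: [0, 0, 647/73, 1135/73, -112/73]
R4 ← R4 − (67/26)·R3: [0, 0, 0, -70/13, 190/13]
R5 ← R5 + (647/676)·R3: [0, 0, 0, 7325/169, 175/169]
R5 ← R5 + (1465/182)·R4: [0, 0, 0, 0, 10800/91]
5 pivots among 5 columns.
Every column is a pivot column, so the columns are linearly independent.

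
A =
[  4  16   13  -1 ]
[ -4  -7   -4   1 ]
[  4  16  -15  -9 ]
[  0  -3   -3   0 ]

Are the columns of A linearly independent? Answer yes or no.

Row reduce A to echelon form.
R2 ← R2 + R1: [0, 9, 9, 0]
R3 ← R3 − R1: [0, 0, -28, -8]
R4 ← R4 + (1/3)·R2: [0, 0, 0, 0]
3 pivots among 4 columns.
Only 3 < 4 pivot columns, so the columns are linearly dependent.

no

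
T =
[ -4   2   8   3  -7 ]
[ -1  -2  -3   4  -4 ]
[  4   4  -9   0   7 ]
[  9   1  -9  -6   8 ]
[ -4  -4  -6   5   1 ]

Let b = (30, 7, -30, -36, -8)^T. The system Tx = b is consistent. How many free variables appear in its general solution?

Row reduce the augmented matrix [T | b].
R2 ← R2 − (1/4)·R1: [0, -5/2, -5, 13/4, -9/4, -1/2]
R3 ← R3 + R1: [0, 6, -1, 3, 0, 0]
R4 ← R4 + (9/4)·R1: [0, 11/2, 9, 3/4, -31/4, 63/2]
R5 ← R5 − R1: [0, -6, -14, 2, 8, -38]
R3 ← R3 + (12/5)·R2: [0, 0, -13, 54/5, -27/5, -6/5]
R4 ← R4 + (11/5)·R2: [0, 0, -2, 79/10, -127/10, 152/5]
R5 ← R5 − (12/5)·R2: [0, 0, -2, -29/5, 67/5, -184/5]
R4 ← R4 − (2/13)·R3: [0, 0, 0, 811/130, -1543/130, 1988/65]
R5 ← R5 − (2/13)·R3: [0, 0, 0, -97/13, 185/13, -476/13]
R5 ← R5 + (970/811)·R4: [0, 0, 0, 0, 28/811, -28/811]
The echelon form has 5 nonzero rows, and every pivot lies in the first 5 columns, so rank(T) = rank([T|b]) = 5.
The system is consistent.
Free variables = (unknowns) − (rank) = 5 − 5 = 0.

0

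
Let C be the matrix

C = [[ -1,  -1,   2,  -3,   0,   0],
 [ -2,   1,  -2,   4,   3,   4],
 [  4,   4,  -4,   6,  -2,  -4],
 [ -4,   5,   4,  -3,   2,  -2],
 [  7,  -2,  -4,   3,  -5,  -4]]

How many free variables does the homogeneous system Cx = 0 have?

Row reduce to echelon form.
R2 ← R2 − (2)·R1: [0, 3, -6, 10, 3, 4]
R3 ← R3 + (4)·R1: [0, 0, 4, -6, -2, -4]
R4 ← R4 − (4)·R1: [0, 9, -4, 9, 2, -2]
R5 ← R5 + (7)·R1: [0, -9, 10, -18, -5, -4]
R4 ← R4 − (3)·R2: [0, 0, 14, -21, -7, -14]
R5 ← R5 + (3)·R2: [0, 0, -8, 12, 4, 8]
R4 ← R4 − (7/2)·R3: [0, 0, 0, 0, 0, 0]
R5 ← R5 + (2)·R3: [0, 0, 0, 0, 0, 0]
3 nonzero rows, so rank(C) = 3.
C has 6 columns; by rank–nullity, nullity = 6 − 3 = 3.

3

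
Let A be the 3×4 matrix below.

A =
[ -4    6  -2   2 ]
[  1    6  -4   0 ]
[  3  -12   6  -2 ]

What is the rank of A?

2

Row reduce to echelon form.
R2 ← R2 + (1/4)·R1: [0, 15/2, -9/2, 1/2]
R3 ← R3 + (3/4)·R1: [0, -15/2, 9/2, -1/2]
R3 ← R3 + R2: [0, 0, 0, 0]
Echelon form has 2 nonzero rows, so rank(A) = 2.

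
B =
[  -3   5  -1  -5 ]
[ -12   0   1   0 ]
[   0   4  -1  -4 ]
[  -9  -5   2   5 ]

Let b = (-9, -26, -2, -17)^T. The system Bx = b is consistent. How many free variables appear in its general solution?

2

Row reduce the augmented matrix [B | b].
R2 ← R2 − (4)·R1: [0, -20, 5, 20, 10]
R4 ← R4 − (3)·R1: [0, -20, 5, 20, 10]
R3 ← R3 + (1/5)·R2: [0, 0, 0, 0, 0]
R4 ← R4 − R2: [0, 0, 0, 0, 0]
The echelon form has 2 nonzero rows, and every pivot lies in the first 4 columns, so rank(B) = rank([B|b]) = 2.
The system is consistent.
Free variables = (unknowns) − (rank) = 4 − 2 = 2.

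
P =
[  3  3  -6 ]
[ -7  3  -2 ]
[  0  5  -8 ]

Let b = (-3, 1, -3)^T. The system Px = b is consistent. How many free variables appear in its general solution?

1

Row reduce the augmented matrix [P | b].
R2 ← R2 + (7/3)·R1: [0, 10, -16, -6]
R3 ← R3 − (1/2)·R2: [0, 0, 0, 0]
The echelon form has 2 nonzero rows, and every pivot lies in the first 3 columns, so rank(P) = rank([P|b]) = 2.
The system is consistent.
Free variables = (unknowns) − (rank) = 3 − 2 = 1.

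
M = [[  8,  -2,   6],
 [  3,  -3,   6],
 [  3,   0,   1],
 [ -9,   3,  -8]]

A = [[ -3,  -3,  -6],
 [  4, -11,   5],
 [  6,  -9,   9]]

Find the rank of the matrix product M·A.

2

First compute MA:
[[  4, -56,  -4],
 [ 15, -30,  21],
 [ -3, -18,  -9],
 [ -9,  66,  -3]]
Now row reduce the product.
R2 ← R2 − (15/4)·R1: [0, 180, 36]
R3 ← R3 + (3/4)·R1: [0, -60, -12]
R4 ← R4 + (9/4)·R1: [0, -60, -12]
R3 ← R3 + (1/3)·R2: [0, 0, 0]
R4 ← R4 + (1/3)·R2: [0, 0, 0]
2 nonzero rows, so rank(MA) = 2.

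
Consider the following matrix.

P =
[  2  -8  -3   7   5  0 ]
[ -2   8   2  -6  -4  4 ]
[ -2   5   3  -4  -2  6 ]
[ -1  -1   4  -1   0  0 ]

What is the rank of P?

Row reduce to echelon form.
R2 ← R2 + R1: [0, 0, -1, 1, 1, 4]
R3 ← R3 + R1: [0, -3, 0, 3, 3, 6]
R4 ← R4 + (1/2)·R1: [0, -5, 5/2, 5/2, 5/2, 0]
Swap R2 ↔ R3
R4 ← R4 − (5/3)·R2: [0, 0, 5/2, -5/2, -5/2, -10]
R4 ← R4 + (5/2)·R3: [0, 0, 0, 0, 0, 0]
Echelon form has 3 nonzero rows, so rank(P) = 3.

3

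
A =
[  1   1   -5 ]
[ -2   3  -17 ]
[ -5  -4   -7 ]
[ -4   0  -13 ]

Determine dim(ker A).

0

Row reduce to echelon form.
R2 ← R2 + (2)·R1: [0, 5, -27]
R3 ← R3 + (5)·R1: [0, 1, -32]
R4 ← R4 + (4)·R1: [0, 4, -33]
R3 ← R3 − (1/5)·R2: [0, 0, -133/5]
R4 ← R4 − (4/5)·R2: [0, 0, -57/5]
R4 ← R4 − (3/7)·R3: [0, 0, 0]
3 nonzero rows, so rank(A) = 3.
A has 3 columns; by rank–nullity, nullity = 3 − 3 = 0.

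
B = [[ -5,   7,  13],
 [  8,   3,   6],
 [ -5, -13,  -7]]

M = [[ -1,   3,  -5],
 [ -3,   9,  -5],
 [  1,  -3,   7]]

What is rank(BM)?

First compute BM:
[[ -3,   9,  81],
 [-11,  33, -13],
 [ 37, -111,  41]]
Now row reduce the product.
R2 ← R2 − (11/3)·R1: [0, 0, -310]
R3 ← R3 + (37/3)·R1: [0, 0, 1040]
R3 ← R3 + (104/31)·R2: [0, 0, 0]
2 nonzero rows, so rank(BM) = 2.

2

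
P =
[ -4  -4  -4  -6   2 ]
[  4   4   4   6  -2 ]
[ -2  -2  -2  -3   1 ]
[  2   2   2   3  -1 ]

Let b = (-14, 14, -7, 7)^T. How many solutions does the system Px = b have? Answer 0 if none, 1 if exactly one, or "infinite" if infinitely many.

Row reduce the augmented matrix [P | b].
R2 ← R2 + R1: [0, 0, 0, 0, 0, 0]
R3 ← R3 − (1/2)·R1: [0, 0, 0, 0, 0, 0]
R4 ← R4 + (1/2)·R1: [0, 0, 0, 0, 0, 0]
The echelon form has 1 nonzero rows, and every pivot lies in the first 5 columns, so rank(P) = rank([P|b]) = 1.
The system is consistent.
rank = 1 < 5 unknowns, so there are infinitely many solutions.

infinite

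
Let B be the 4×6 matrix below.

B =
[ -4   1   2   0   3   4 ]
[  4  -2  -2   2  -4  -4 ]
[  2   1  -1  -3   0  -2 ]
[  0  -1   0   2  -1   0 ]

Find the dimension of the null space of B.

4

Row reduce to echelon form.
R2 ← R2 + R1: [0, -1, 0, 2, -1, 0]
R3 ← R3 + (1/2)·R1: [0, 3/2, 0, -3, 3/2, 0]
R3 ← R3 + (3/2)·R2: [0, 0, 0, 0, 0, 0]
R4 ← R4 − R2: [0, 0, 0, 0, 0, 0]
2 nonzero rows, so rank(B) = 2.
B has 6 columns; by rank–nullity, nullity = 6 − 2 = 4.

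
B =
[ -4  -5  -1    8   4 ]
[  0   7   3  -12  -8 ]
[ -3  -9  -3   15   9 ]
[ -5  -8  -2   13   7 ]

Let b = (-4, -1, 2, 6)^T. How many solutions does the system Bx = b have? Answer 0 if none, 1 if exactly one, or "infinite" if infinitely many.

0

Row reduce the augmented matrix [B | b].
R3 ← R3 − (3/4)·R1: [0, -21/4, -9/4, 9, 6, 5]
R4 ← R4 − (5/4)·R1: [0, -7/4, -3/4, 3, 2, 11]
R3 ← R3 + (3/4)·R2: [0, 0, 0, 0, 0, 17/4]
R4 ← R4 + (1/4)·R2: [0, 0, 0, 0, 0, 43/4]
R4 ← R4 − (43/17)·R3: [0, 0, 0, 0, 0, 0]
The echelon form has 3 nonzero rows; the last pivot sits in the augmented column, so rank(B) = 2 but rank([B|b]) = 3.
Since the ranks differ, the system is inconsistent.
It has no solutions.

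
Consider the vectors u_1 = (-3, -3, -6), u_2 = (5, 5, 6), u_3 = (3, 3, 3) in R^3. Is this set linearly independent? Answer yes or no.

Form the matrix with these vectors as rows and row reduce.
R2 ← R2 + (5/3)·R1: [0, 0, -4]
R3 ← R3 + R1: [0, 0, -3]
R3 ← R3 − (3/4)·R2: [0, 0, 0]
2 nonzero rows, so the 3 vectors span a space of dimension 2.
Since 2 < 3, the vectors are linearly dependent.

no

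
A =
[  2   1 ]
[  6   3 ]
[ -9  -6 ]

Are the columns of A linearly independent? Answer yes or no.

yes

Row reduce A to echelon form.
R2 ← R2 − (3)·R1: [0, 0]
R3 ← R3 + (9/2)·R1: [0, -3/2]
Swap R2 ↔ R3
2 pivots among 2 columns.
Every column is a pivot column, so the columns are linearly independent.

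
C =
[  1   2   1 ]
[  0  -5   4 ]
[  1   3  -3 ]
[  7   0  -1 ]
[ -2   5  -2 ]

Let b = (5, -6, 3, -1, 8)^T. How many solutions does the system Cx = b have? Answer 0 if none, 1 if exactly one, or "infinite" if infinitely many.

Row reduce the augmented matrix [C | b].
R3 ← R3 − R1: [0, 1, -4, -2]
R4 ← R4 − (7)·R1: [0, -14, -8, -36]
R5 ← R5 + (2)·R1: [0, 9, 0, 18]
R3 ← R3 + (1/5)·R2: [0, 0, -16/5, -16/5]
R4 ← R4 − (14/5)·R2: [0, 0, -96/5, -96/5]
R5 ← R5 + (9/5)·R2: [0, 0, 36/5, 36/5]
R4 ← R4 − (6)·R3: [0, 0, 0, 0]
R5 ← R5 + (9/4)·R3: [0, 0, 0, 0]
The echelon form has 3 nonzero rows, and every pivot lies in the first 3 columns, so rank(C) = rank([C|b]) = 3.
The system is consistent.
rank = 3 = number of unknowns, so the solution is unique.

1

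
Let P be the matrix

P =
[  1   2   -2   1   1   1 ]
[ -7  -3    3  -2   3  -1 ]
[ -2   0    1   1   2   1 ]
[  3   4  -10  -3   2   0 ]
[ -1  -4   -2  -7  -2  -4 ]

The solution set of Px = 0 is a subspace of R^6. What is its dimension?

2

Row reduce to echelon form.
R2 ← R2 + (7)·R1: [0, 11, -11, 5, 10, 6]
R3 ← R3 + (2)·R1: [0, 4, -3, 3, 4, 3]
R4 ← R4 − (3)·R1: [0, -2, -4, -6, -1, -3]
R5 ← R5 + R1: [0, -2, -4, -6, -1, -3]
R3 ← R3 − (4/11)·R2: [0, 0, 1, 13/11, 4/11, 9/11]
R4 ← R4 + (2/11)·R2: [0, 0, -6, -56/11, 9/11, -21/11]
R5 ← R5 + (2/11)·R2: [0, 0, -6, -56/11, 9/11, -21/11]
R4 ← R4 + (6)·R3: [0, 0, 0, 2, 3, 3]
R5 ← R5 + (6)·R3: [0, 0, 0, 2, 3, 3]
R5 ← R5 − R4: [0, 0, 0, 0, 0, 0]
4 nonzero rows, so rank(P) = 4.
P has 6 columns; by rank–nullity, nullity = 6 − 4 = 2.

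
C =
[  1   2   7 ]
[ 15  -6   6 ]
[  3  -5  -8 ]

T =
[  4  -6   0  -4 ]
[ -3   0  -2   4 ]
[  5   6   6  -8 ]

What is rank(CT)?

2

First compute CT:
[[ 33,  36,  38, -52],
 [108, -54,  48, -132],
 [-13, -66, -38,  32]]
Now row reduce the product.
R2 ← R2 − (36/11)·R1: [0, -1890/11, -840/11, 420/11]
R3 ← R3 + (13/33)·R1: [0, -570/11, -760/33, 380/33]
R3 ← R3 − (19/63)·R2: [0, 0, 0, 0]
2 nonzero rows, so rank(CT) = 2.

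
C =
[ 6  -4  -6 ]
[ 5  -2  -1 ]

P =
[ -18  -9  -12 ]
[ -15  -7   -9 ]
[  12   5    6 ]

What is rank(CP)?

2

First compute CP:
[[-120, -56, -72],
 [-72, -36, -48]]
Now row reduce the product.
R2 ← R2 − (3/5)·R1: [0, -12/5, -24/5]
2 nonzero rows, so rank(CP) = 2.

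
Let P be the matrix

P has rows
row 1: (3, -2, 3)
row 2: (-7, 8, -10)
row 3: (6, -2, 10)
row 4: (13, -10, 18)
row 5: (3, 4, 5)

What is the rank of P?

3

Row reduce to echelon form.
R2 ← R2 + (7/3)·R1: [0, 10/3, -3]
R3 ← R3 − (2)·R1: [0, 2, 4]
R4 ← R4 − (13/3)·R1: [0, -4/3, 5]
R5 ← R5 − R1: [0, 6, 2]
R3 ← R3 − (3/5)·R2: [0, 0, 29/5]
R4 ← R4 + (2/5)·R2: [0, 0, 19/5]
R5 ← R5 − (9/5)·R2: [0, 0, 37/5]
R4 ← R4 − (19/29)·R3: [0, 0, 0]
R5 ← R5 − (37/29)·R3: [0, 0, 0]
Echelon form has 3 nonzero rows, so rank(P) = 3.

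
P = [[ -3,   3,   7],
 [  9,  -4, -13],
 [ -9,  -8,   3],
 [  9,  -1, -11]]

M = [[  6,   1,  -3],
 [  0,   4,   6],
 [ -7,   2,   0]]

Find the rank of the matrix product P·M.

3

First compute PM:
[[-67,  23,  27],
 [145, -33, -51],
 [-75, -35, -21],
 [131, -17, -33]]
Now row reduce the product.
R2 ← R2 + (145/67)·R1: [0, 1124/67, 498/67]
R3 ← R3 − (75/67)·R1: [0, -4070/67, -3432/67]
R4 ← R4 + (131/67)·R1: [0, 1874/67, 1326/67]
R3 ← R3 + (2035/562)·R2: [0, 0, -6831/281]
R4 ← R4 − (937/562)·R2: [0, 0, 2079/281]
R4 ← R4 + (7/23)·R3: [0, 0, 0]
3 nonzero rows, so rank(PM) = 3.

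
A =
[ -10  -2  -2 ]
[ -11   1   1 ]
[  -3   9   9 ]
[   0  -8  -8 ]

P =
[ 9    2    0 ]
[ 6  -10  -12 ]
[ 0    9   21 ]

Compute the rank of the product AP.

First compute AP:
[[-102, -18, -18],
 [-93, -23,   9],
 [ 27, -15,  81],
 [-48,   8, -72]]
Now row reduce the product.
R2 ← R2 − (31/34)·R1: [0, -112/17, 432/17]
R3 ← R3 + (9/34)·R1: [0, -336/17, 1296/17]
R4 ← R4 − (8/17)·R1: [0, 280/17, -1080/17]
R3 ← R3 − (3)·R2: [0, 0, 0]
R4 ← R4 + (5/2)·R2: [0, 0, 0]
2 nonzero rows, so rank(AP) = 2.

2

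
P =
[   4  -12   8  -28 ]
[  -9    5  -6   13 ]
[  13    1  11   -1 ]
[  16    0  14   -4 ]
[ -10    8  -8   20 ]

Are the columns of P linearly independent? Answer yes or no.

Row reduce P to echelon form.
R2 ← R2 + (9/4)·R1: [0, -22, 12, -50]
R3 ← R3 − (13/4)·R1: [0, 40, -15, 90]
R4 ← R4 − (4)·R1: [0, 48, -18, 108]
R5 ← R5 + (5/2)·R1: [0, -22, 12, -50]
R3 ← R3 + (20/11)·R2: [0, 0, 75/11, -10/11]
R4 ← R4 + (24/11)·R2: [0, 0, 90/11, -12/11]
R5 ← R5 − R2: [0, 0, 0, 0]
R4 ← R4 − (6/5)·R3: [0, 0, 0, 0]
3 pivots among 4 columns.
Only 3 < 4 pivot columns, so the columns are linearly dependent.

no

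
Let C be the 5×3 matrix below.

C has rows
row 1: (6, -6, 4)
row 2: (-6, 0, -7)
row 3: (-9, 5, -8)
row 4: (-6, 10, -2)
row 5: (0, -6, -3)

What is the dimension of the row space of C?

2

Row reduce to echelon form.
R2 ← R2 + R1: [0, -6, -3]
R3 ← R3 + (3/2)·R1: [0, -4, -2]
R4 ← R4 + R1: [0, 4, 2]
R3 ← R3 − (2/3)·R2: [0, 0, 0]
R4 ← R4 + (2/3)·R2: [0, 0, 0]
R5 ← R5 − R2: [0, 0, 0]
Echelon form has 2 nonzero rows, so rank(C) = 2.
The row space has dimension equal to the rank: 2.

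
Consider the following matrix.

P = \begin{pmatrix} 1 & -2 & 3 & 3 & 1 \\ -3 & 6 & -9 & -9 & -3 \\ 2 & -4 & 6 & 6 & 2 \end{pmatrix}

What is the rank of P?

1

Row reduce to echelon form.
R2 ← R2 + (3)·R1: [0, 0, 0, 0, 0]
R3 ← R3 − (2)·R1: [0, 0, 0, 0, 0]
Echelon form has 1 nonzero row, so rank(P) = 1.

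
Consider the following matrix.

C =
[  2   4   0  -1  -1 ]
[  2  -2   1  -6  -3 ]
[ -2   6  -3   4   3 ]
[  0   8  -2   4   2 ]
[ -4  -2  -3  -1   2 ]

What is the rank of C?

3

Row reduce to echelon form.
R2 ← R2 − R1: [0, -6, 1, -5, -2]
R3 ← R3 + R1: [0, 10, -3, 3, 2]
R5 ← R5 + (2)·R1: [0, 6, -3, -3, 0]
R3 ← R3 + (5/3)·R2: [0, 0, -4/3, -16/3, -4/3]
R4 ← R4 + (4/3)·R2: [0, 0, -2/3, -8/3, -2/3]
R5 ← R5 + R2: [0, 0, -2, -8, -2]
R4 ← R4 − (1/2)·R3: [0, 0, 0, 0, 0]
R5 ← R5 − (3/2)·R3: [0, 0, 0, 0, 0]
Echelon form has 3 nonzero rows, so rank(C) = 3.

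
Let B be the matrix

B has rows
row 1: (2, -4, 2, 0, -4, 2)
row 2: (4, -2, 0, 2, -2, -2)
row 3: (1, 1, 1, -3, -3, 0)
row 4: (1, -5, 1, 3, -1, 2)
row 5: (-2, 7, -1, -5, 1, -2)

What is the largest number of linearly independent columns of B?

Row reduce to echelon form.
R2 ← R2 − (2)·R1: [0, 6, -4, 2, 6, -6]
R3 ← R3 − (1/2)·R1: [0, 3, 0, -3, -1, -1]
R4 ← R4 − (1/2)·R1: [0, -3, 0, 3, 1, 1]
R5 ← R5 + R1: [0, 3, 1, -5, -3, 0]
R3 ← R3 − (1/2)·R2: [0, 0, 2, -4, -4, 2]
R4 ← R4 + (1/2)·R2: [0, 0, -2, 4, 4, -2]
R5 ← R5 − (1/2)·R2: [0, 0, 3, -6, -6, 3]
R4 ← R4 + R3: [0, 0, 0, 0, 0, 0]
R5 ← R5 − (3/2)·R3: [0, 0, 0, 0, 0, 0]
Echelon form has 3 nonzero rows, so rank(B) = 3.
The rank gives the maximum number of linearly independent columns: 3.

3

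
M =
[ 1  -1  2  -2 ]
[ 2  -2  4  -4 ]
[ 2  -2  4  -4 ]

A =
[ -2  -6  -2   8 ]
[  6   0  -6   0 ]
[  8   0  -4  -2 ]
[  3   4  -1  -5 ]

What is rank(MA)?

First compute MA:
[[  2, -14,  -2,  14],
 [  4, -28,  -4,  28],
 [  4, -28,  -4,  28]]
Now row reduce the product.
R2 ← R2 − (2)·R1: [0, 0, 0, 0]
R3 ← R3 − (2)·R1: [0, 0, 0, 0]
1 nonzero row, so rank(MA) = 1.

1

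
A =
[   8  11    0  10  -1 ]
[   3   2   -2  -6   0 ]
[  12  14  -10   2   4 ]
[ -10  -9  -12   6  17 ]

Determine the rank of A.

4

Row reduce to echelon form.
R2 ← R2 − (3/8)·R1: [0, -17/8, -2, -39/4, 3/8]
R3 ← R3 − (3/2)·R1: [0, -5/2, -10, -13, 11/2]
R4 ← R4 + (5/4)·R1: [0, 19/4, -12, 37/2, 63/4]
R3 ← R3 − (20/17)·R2: [0, 0, -130/17, -26/17, 86/17]
R4 ← R4 + (38/17)·R2: [0, 0, -280/17, -56/17, 282/17]
R4 ← R4 − (28/13)·R3: [0, 0, 0, 0, 74/13]
Echelon form has 4 nonzero rows, so rank(A) = 4.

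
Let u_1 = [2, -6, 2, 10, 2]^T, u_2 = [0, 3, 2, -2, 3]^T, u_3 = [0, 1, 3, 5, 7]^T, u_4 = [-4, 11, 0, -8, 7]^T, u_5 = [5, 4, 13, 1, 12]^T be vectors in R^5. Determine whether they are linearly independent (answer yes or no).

no

Form the matrix with these vectors as rows and row reduce.
R4 ← R4 + (2)·R1: [0, -1, 4, 12, 11]
R5 ← R5 − (5/2)·R1: [0, 19, 8, -24, 7]
R3 ← R3 − (1/3)·R2: [0, 0, 7/3, 17/3, 6]
R4 ← R4 + (1/3)·R2: [0, 0, 14/3, 34/3, 12]
R5 ← R5 − (19/3)·R2: [0, 0, -14/3, -34/3, -12]
R4 ← R4 − (2)·R3: [0, 0, 0, 0, 0]
R5 ← R5 + (2)·R3: [0, 0, 0, 0, 0]
3 nonzero rows, so the 5 vectors span a space of dimension 3.
Since 3 < 5, the vectors are linearly dependent.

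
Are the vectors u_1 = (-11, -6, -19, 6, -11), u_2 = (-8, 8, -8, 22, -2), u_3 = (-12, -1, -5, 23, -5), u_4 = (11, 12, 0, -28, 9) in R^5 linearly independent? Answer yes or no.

yes

Form the matrix with these vectors as rows and row reduce.
R2 ← R2 − (8/11)·R1: [0, 136/11, 64/11, 194/11, 6]
R3 ← R3 − (12/11)·R1: [0, 61/11, 173/11, 181/11, 7]
R4 ← R4 + R1: [0, 6, -19, -22, -2]
R3 ← R3 − (61/136)·R2: [0, 0, 223/17, 581/68, 293/68]
R4 ← R4 − (33/68)·R2: [0, 0, -371/17, -1039/34, -167/34]
R4 ← R4 + (371/223)·R3: [0, 0, 0, -14579/892, 2013/892]
4 nonzero rows, so the 4 vectors span a space of dimension 4.
Since 4 = 4, the vectors are linearly independent.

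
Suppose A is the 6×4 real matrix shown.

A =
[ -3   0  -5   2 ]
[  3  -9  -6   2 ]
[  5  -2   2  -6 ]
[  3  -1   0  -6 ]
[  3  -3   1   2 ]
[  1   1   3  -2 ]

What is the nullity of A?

Row reduce to echelon form.
R2 ← R2 + R1: [0, -9, -11, 4]
R3 ← R3 + (5/3)·R1: [0, -2, -19/3, -8/3]
R4 ← R4 + R1: [0, -1, -5, -4]
R5 ← R5 + R1: [0, -3, -4, 4]
R6 ← R6 + (1/3)·R1: [0, 1, 4/3, -4/3]
R3 ← R3 − (2/9)·R2: [0, 0, -35/9, -32/9]
R4 ← R4 − (1/9)·R2: [0, 0, -34/9, -40/9]
R5 ← R5 − (1/3)·R2: [0, 0, -1/3, 8/3]
R6 ← R6 + (1/9)·R2: [0, 0, 1/9, -8/9]
R4 ← R4 − (34/35)·R3: [0, 0, 0, -104/105]
R5 ← R5 − (3/35)·R3: [0, 0, 0, 104/35]
R6 ← R6 + (1/35)·R3: [0, 0, 0, -104/105]
R5 ← R5 + (3)·R4: [0, 0, 0, 0]
R6 ← R6 − R4: [0, 0, 0, 0]
4 nonzero rows, so rank(A) = 4.
A has 4 columns; by rank–nullity, nullity = 4 − 4 = 0.

0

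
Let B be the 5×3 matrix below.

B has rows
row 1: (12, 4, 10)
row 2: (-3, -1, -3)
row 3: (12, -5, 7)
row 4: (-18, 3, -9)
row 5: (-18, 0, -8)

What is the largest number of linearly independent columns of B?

Row reduce to echelon form.
R2 ← R2 + (1/4)·R1: [0, 0, -1/2]
R3 ← R3 − R1: [0, -9, -3]
R4 ← R4 + (3/2)·R1: [0, 9, 6]
R5 ← R5 + (3/2)·R1: [0, 6, 7]
Swap R2 ↔ R3
R4 ← R4 + R2: [0, 0, 3]
R5 ← R5 + (2/3)·R2: [0, 0, 5]
R4 ← R4 + (6)·R3: [0, 0, 0]
R5 ← R5 + (10)·R3: [0, 0, 0]
Echelon form has 3 nonzero rows, so rank(B) = 3.
The rank gives the maximum number of linearly independent columns: 3.

3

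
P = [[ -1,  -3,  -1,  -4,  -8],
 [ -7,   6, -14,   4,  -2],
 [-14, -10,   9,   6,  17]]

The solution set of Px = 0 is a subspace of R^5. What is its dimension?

2

Row reduce to echelon form.
R2 ← R2 − (7)·R1: [0, 27, -7, 32, 54]
R3 ← R3 − (14)·R1: [0, 32, 23, 62, 129]
R3 ← R3 − (32/27)·R2: [0, 0, 845/27, 650/27, 65]
3 nonzero rows, so rank(P) = 3.
P has 5 columns; by rank–nullity, nullity = 5 − 3 = 2.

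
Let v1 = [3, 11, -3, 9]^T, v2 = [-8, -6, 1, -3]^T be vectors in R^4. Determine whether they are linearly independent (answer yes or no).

Form the matrix with these vectors as rows and row reduce.
R2 ← R2 + (8/3)·R1: [0, 70/3, -7, 21]
2 nonzero rows, so the 2 vectors span a space of dimension 2.
Since 2 = 2, the vectors are linearly independent.

yes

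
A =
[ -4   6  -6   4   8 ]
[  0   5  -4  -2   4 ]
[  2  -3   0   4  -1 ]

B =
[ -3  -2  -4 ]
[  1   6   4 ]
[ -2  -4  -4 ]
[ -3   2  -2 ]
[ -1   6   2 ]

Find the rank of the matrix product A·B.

First compute AB:
[[ 10, 124,  72],
 [ 15,  66,  48],
 [-20, -20, -30]]
Now row reduce the product.
R2 ← R2 − (3/2)·R1: [0, -120, -60]
R3 ← R3 + (2)·R1: [0, 228, 114]
R3 ← R3 + (19/10)·R2: [0, 0, 0]
2 nonzero rows, so rank(AB) = 2.

2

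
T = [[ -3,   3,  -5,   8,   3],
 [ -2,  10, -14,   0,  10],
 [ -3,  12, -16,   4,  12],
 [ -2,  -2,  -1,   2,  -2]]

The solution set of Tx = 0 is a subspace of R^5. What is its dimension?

2

Row reduce to echelon form.
R2 ← R2 − (2/3)·R1: [0, 8, -32/3, -16/3, 8]
R3 ← R3 − R1: [0, 9, -11, -4, 9]
R4 ← R4 − (2/3)·R1: [0, -4, 7/3, -10/3, -4]
R3 ← R3 − (9/8)·R2: [0, 0, 1, 2, 0]
R4 ← R4 + (1/2)·R2: [0, 0, -3, -6, 0]
R4 ← R4 + (3)·R3: [0, 0, 0, 0, 0]
3 nonzero rows, so rank(T) = 3.
T has 5 columns; by rank–nullity, nullity = 5 − 3 = 2.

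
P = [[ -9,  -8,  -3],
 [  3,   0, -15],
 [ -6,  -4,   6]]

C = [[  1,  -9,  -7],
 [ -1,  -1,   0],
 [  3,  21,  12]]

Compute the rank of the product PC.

First compute PC:
[[-10,  26,  27],
 [-42, -342, -201],
 [ 16, 184, 114]]
Now row reduce the product.
R2 ← R2 − (21/5)·R1: [0, -2256/5, -1572/5]
R3 ← R3 + (8/5)·R1: [0, 1128/5, 786/5]
R3 ← R3 + (1/2)·R2: [0, 0, 0]
2 nonzero rows, so rank(PC) = 2.

2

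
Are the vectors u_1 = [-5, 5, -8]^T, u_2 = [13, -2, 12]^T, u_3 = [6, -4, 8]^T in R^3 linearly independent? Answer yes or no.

Form the matrix with these vectors as rows and row reduce.
R2 ← R2 + (13/5)·R1: [0, 11, -44/5]
R3 ← R3 + (6/5)·R1: [0, 2, -8/5]
R3 ← R3 − (2/11)·R2: [0, 0, 0]
2 nonzero rows, so the 3 vectors span a space of dimension 2.
Since 2 < 3, the vectors are linearly dependent.

no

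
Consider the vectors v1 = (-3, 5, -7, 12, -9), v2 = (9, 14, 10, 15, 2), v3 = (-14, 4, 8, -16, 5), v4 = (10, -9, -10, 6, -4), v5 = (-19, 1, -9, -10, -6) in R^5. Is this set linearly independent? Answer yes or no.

Form the matrix with these vectors as rows and row reduce.
R2 ← R2 + (3)·R1: [0, 29, -11, 51, -25]
R3 ← R3 − (14/3)·R1: [0, -58/3, 122/3, -72, 47]
R4 ← R4 + (10/3)·R1: [0, 23/3, -100/3, 46, -34]
R5 ← R5 − (19/3)·R1: [0, -92/3, 106/3, -86, 51]
R3 ← R3 + (2/3)·R2: [0, 0, 100/3, -38, 91/3]
R4 ← R4 − (23/87)·R2: [0, 0, -2647/87, 943/29, -2383/87]
R5 ← R5 + (92/87)·R2: [0, 0, 2062/87, -930/29, 2137/87]
R4 ← R4 + (2647/2900)·R3: [0, 0, 0, -3143/1450, 859/2900]
R5 ← R5 − (1031/1450)·R3: [0, 0, 0, -3661/725, 4343/1450]
R5 ← R5 − (1046/449)·R4: [0, 0, 0, 0, 1035/449]
5 nonzero rows, so the 5 vectors span a space of dimension 5.
Since 5 = 5, the vectors are linearly independent.

yes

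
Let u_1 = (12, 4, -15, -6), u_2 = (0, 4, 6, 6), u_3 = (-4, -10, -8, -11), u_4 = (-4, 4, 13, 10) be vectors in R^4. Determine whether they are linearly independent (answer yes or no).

Form the matrix with these vectors as rows and row reduce.
R3 ← R3 + (1/3)·R1: [0, -26/3, -13, -13]
R4 ← R4 + (1/3)·R1: [0, 16/3, 8, 8]
R3 ← R3 + (13/6)·R2: [0, 0, 0, 0]
R4 ← R4 − (4/3)·R2: [0, 0, 0, 0]
2 nonzero rows, so the 4 vectors span a space of dimension 2.
Since 2 < 4, the vectors are linearly dependent.

no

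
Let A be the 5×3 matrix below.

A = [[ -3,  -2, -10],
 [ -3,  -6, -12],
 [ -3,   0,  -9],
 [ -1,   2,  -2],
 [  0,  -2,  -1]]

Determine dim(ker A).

Row reduce to echelon form.
R2 ← R2 − R1: [0, -4, -2]
R3 ← R3 − R1: [0, 2, 1]
R4 ← R4 − (1/3)·R1: [0, 8/3, 4/3]
R3 ← R3 + (1/2)·R2: [0, 0, 0]
R4 ← R4 + (2/3)·R2: [0, 0, 0]
R5 ← R5 − (1/2)·R2: [0, 0, 0]
2 nonzero rows, so rank(A) = 2.
A has 3 columns; by rank–nullity, nullity = 3 − 2 = 1.

1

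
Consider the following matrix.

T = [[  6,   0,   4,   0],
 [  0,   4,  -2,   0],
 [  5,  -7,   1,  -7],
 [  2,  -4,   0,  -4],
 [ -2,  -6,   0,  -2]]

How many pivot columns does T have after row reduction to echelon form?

Row reduce to echelon form.
R3 ← R3 − (5/6)·R1: [0, -7, -7/3, -7]
R4 ← R4 − (1/3)·R1: [0, -4, -4/3, -4]
R5 ← R5 + (1/3)·R1: [0, -6, 4/3, -2]
R3 ← R3 + (7/4)·R2: [0, 0, -35/6, -7]
R4 ← R4 + R2: [0, 0, -10/3, -4]
R5 ← R5 + (3/2)·R2: [0, 0, -5/3, -2]
R4 ← R4 − (4/7)·R3: [0, 0, 0, 0]
R5 ← R5 − (2/7)·R3: [0, 0, 0, 0]
Echelon form has 3 nonzero rows, so rank(T) = 3.
Each nonzero row contributes one pivot column: 3 pivot columns.

3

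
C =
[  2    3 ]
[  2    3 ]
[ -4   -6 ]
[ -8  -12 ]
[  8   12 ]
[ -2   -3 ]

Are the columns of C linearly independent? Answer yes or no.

Row reduce C to echelon form.
R2 ← R2 − R1: [0, 0]
R3 ← R3 + (2)·R1: [0, 0]
R4 ← R4 + (4)·R1: [0, 0]
R5 ← R5 − (4)·R1: [0, 0]
R6 ← R6 + R1: [0, 0]
1 pivot among 2 columns.
Only 1 < 2 pivot columns, so the columns are linearly dependent.

no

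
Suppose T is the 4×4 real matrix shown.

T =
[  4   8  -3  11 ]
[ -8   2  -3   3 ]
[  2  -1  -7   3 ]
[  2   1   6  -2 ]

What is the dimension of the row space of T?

Row reduce to echelon form.
R2 ← R2 + (2)·R1: [0, 18, -9, 25]
R3 ← R3 − (1/2)·R1: [0, -5, -11/2, -5/2]
R4 ← R4 − (1/2)·R1: [0, -3, 15/2, -15/2]
R3 ← R3 + (5/18)·R2: [0, 0, -8, 40/9]
R4 ← R4 + (1/6)·R2: [0, 0, 6, -10/3]
R4 ← R4 + (3/4)·R3: [0, 0, 0, 0]
Echelon form has 3 nonzero rows, so rank(T) = 3.
The row space has dimension equal to the rank: 3.

3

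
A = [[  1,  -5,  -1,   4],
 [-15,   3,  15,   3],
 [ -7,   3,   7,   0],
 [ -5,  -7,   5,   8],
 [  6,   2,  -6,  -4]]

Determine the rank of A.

Row reduce to echelon form.
R2 ← R2 + (15)·R1: [0, -72, 0, 63]
R3 ← R3 + (7)·R1: [0, -32, 0, 28]
R4 ← R4 + (5)·R1: [0, -32, 0, 28]
R5 ← R5 − (6)·R1: [0, 32, 0, -28]
R3 ← R3 − (4/9)·R2: [0, 0, 0, 0]
R4 ← R4 − (4/9)·R2: [0, 0, 0, 0]
R5 ← R5 + (4/9)·R2: [0, 0, 0, 0]
Echelon form has 2 nonzero rows, so rank(A) = 2.

2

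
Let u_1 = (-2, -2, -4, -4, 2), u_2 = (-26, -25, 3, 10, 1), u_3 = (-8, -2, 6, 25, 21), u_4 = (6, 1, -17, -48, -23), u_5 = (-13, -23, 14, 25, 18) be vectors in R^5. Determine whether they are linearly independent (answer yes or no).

yes

Form the matrix with these vectors as rows and row reduce.
R2 ← R2 − (13)·R1: [0, 1, 55, 62, -25]
R3 ← R3 − (4)·R1: [0, 6, 22, 41, 13]
R4 ← R4 + (3)·R1: [0, -5, -29, -60, -17]
R5 ← R5 − (13/2)·R1: [0, -10, 40, 51, 5]
R3 ← R3 − (6)·R2: [0, 0, -308, -331, 163]
R4 ← R4 + (5)·R2: [0, 0, 246, 250, -142]
R5 ← R5 + (10)·R2: [0, 0, 590, 671, -245]
R4 ← R4 + (123/154)·R3: [0, 0, 0, -2213/154, -1819/154]
R5 ← R5 + (295/154)·R3: [0, 0, 0, 5689/154, 10355/154]
R5 ← R5 + (5689/2213)·R4: [0, 0, 0, 0, 81606/2213]
5 nonzero rows, so the 5 vectors span a space of dimension 5.
Since 5 = 5, the vectors are linearly independent.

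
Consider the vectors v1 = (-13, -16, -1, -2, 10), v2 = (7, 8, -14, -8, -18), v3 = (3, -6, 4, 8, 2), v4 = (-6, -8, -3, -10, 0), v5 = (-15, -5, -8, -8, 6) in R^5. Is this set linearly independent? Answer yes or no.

no

Form the matrix with these vectors as rows and row reduce.
R2 ← R2 + (7/13)·R1: [0, -8/13, -189/13, -118/13, -164/13]
R3 ← R3 + (3/13)·R1: [0, -126/13, 49/13, 98/13, 56/13]
R4 ← R4 − (6/13)·R1: [0, -8/13, -33/13, -118/13, -60/13]
R5 ← R5 − (15/13)·R1: [0, 175/13, -89/13, -74/13, -72/13]
R3 ← R3 − (63/4)·R2: [0, 0, 931/4, 301/2, 203]
R4 ← R4 − R2: [0, 0, 12, 0, 8]
R5 ← R5 + (175/8)·R2: [0, 0, -2599/8, -817/4, -563/2]
R4 ← R4 − (48/931)·R3: [0, 0, 0, -1032/133, -328/133]
R5 ← R5 + (2599/1862)·R3: [0, 0, 0, 774/133, 246/133]
R5 ← R5 + (3/4)·R4: [0, 0, 0, 0, 0]
4 nonzero rows, so the 5 vectors span a space of dimension 4.
Since 4 < 5, the vectors are linearly dependent.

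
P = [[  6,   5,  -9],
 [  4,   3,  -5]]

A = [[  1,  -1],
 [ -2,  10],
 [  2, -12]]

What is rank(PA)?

2

First compute PA:
[[-22, 152],
 [-12,  86]]
Now row reduce the product.
R2 ← R2 − (6/11)·R1: [0, 34/11]
2 nonzero rows, so rank(PA) = 2.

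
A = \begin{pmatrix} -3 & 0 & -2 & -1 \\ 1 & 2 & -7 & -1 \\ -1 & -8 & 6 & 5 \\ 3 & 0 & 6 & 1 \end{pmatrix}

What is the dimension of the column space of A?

Row reduce to echelon form.
R2 ← R2 + (1/3)·R1: [0, 2, -23/3, -4/3]
R3 ← R3 − (1/3)·R1: [0, -8, 20/3, 16/3]
R4 ← R4 + R1: [0, 0, 4, 0]
R3 ← R3 + (4)·R2: [0, 0, -24, 0]
R4 ← R4 + (1/6)·R3: [0, 0, 0, 0]
Echelon form has 3 nonzero rows, so rank(A) = 3.
The column space has dimension equal to the rank: 3.

3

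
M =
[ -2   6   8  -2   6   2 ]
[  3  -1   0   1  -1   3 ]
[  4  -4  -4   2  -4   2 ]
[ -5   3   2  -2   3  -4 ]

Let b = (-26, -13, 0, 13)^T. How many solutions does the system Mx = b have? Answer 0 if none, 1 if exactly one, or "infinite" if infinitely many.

Row reduce the augmented matrix [M | b].
R2 ← R2 + (3/2)·R1: [0, 8, 12, -2, 8, 6, -52]
R3 ← R3 + (2)·R1: [0, 8, 12, -2, 8, 6, -52]
R4 ← R4 − (5/2)·R1: [0, -12, -18, 3, -12, -9, 78]
R3 ← R3 − R2: [0, 0, 0, 0, 0, 0, 0]
R4 ← R4 + (3/2)·R2: [0, 0, 0, 0, 0, 0, 0]
The echelon form has 2 nonzero rows, and every pivot lies in the first 6 columns, so rank(M) = rank([M|b]) = 2.
The system is consistent.
rank = 2 < 6 unknowns, so there are infinitely many solutions.

infinite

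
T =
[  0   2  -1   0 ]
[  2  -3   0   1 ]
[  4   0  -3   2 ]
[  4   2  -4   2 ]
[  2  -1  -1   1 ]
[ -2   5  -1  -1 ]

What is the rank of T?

2

Row reduce to echelon form.
Swap R1 ↔ R2
R3 ← R3 − (2)·R1: [0, 6, -3, 0]
R4 ← R4 − (2)·R1: [0, 8, -4, 0]
R5 ← R5 − R1: [0, 2, -1, 0]
R6 ← R6 + R1: [0, 2, -1, 0]
R3 ← R3 − (3)·R2: [0, 0, 0, 0]
R4 ← R4 − (4)·R2: [0, 0, 0, 0]
R5 ← R5 − R2: [0, 0, 0, 0]
R6 ← R6 − R2: [0, 0, 0, 0]
Echelon form has 2 nonzero rows, so rank(T) = 2.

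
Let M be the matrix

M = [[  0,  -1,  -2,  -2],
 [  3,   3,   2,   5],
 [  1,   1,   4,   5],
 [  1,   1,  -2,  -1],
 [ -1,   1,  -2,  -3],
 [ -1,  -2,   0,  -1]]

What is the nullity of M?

1

Row reduce to echelon form.
Swap R1 ↔ R2
R3 ← R3 − (1/3)·R1: [0, 0, 10/3, 10/3]
R4 ← R4 − (1/3)·R1: [0, 0, -8/3, -8/3]
R5 ← R5 + (1/3)·R1: [0, 2, -4/3, -4/3]
R6 ← R6 + (1/3)·R1: [0, -1, 2/3, 2/3]
R5 ← R5 + (2)·R2: [0, 0, -16/3, -16/3]
R6 ← R6 − R2: [0, 0, 8/3, 8/3]
R4 ← R4 + (4/5)·R3: [0, 0, 0, 0]
R5 ← R5 + (8/5)·R3: [0, 0, 0, 0]
R6 ← R6 − (4/5)·R3: [0, 0, 0, 0]
3 nonzero rows, so rank(M) = 3.
M has 4 columns; by rank–nullity, nullity = 4 − 3 = 1.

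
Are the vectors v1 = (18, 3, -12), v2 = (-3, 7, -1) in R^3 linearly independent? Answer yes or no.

yes

Form the matrix with these vectors as rows and row reduce.
R2 ← R2 + (1/6)·R1: [0, 15/2, -3]
2 nonzero rows, so the 2 vectors span a space of dimension 2.
Since 2 = 2, the vectors are linearly independent.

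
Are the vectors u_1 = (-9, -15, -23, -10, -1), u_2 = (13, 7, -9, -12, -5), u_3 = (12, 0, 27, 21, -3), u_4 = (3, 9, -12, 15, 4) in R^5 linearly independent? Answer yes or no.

Form the matrix with these vectors as rows and row reduce.
R2 ← R2 + (13/9)·R1: [0, -44/3, -380/9, -238/9, -58/9]
R3 ← R3 + (4/3)·R1: [0, -20, -11/3, 23/3, -13/3]
R4 ← R4 + (1/3)·R1: [0, 4, -59/3, 35/3, 11/3]
R3 ← R3 − (15/11)·R2: [0, 0, 593/11, 481/11, 49/11]
R4 ← R4 + (3/11)·R2: [0, 0, -343/11, 49/11, 21/11]
R4 ← R4 + (343/593)·R3: [0, 0, 0, 17640/593, 2660/593]
4 nonzero rows, so the 4 vectors span a space of dimension 4.
Since 4 = 4, the vectors are linearly independent.

yes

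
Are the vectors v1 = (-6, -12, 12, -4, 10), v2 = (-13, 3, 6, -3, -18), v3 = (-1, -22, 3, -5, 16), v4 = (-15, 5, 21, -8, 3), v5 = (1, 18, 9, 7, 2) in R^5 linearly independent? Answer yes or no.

yes

Form the matrix with these vectors as rows and row reduce.
R2 ← R2 − (13/6)·R1: [0, 29, -20, 17/3, -119/3]
R3 ← R3 − (1/6)·R1: [0, -20, 1, -13/3, 43/3]
R4 ← R4 − (5/2)·R1: [0, 35, -9, 2, -22]
R5 ← R5 + (1/6)·R1: [0, 16, 11, 19/3, 11/3]
R3 ← R3 + (20/29)·R2: [0, 0, -371/29, -37/87, -1133/87]
R4 ← R4 − (35/29)·R2: [0, 0, 439/29, -421/87, 2251/87]
R5 ← R5 − (16/29)·R2: [0, 0, 639/29, 93/29, 741/29]
R4 ← R4 + (439/371)·R3: [0, 0, 0, -1982/371, 3882/371]
R5 ← R5 + (639/371)·R3: [0, 0, 0, 918/371, 1158/371]
R5 ← R5 + (459/991)·R4: [0, 0, 0, 0, 7896/991]
5 nonzero rows, so the 5 vectors span a space of dimension 5.
Since 5 = 5, the vectors are linearly independent.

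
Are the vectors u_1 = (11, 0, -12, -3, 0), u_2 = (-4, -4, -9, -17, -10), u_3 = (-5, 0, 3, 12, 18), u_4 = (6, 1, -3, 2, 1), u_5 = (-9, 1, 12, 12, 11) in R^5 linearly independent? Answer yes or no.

Form the matrix with these vectors as rows and row reduce.
R2 ← R2 + (4/11)·R1: [0, -4, -147/11, -199/11, -10]
R3 ← R3 + (5/11)·R1: [0, 0, -27/11, 117/11, 18]
R4 ← R4 − (6/11)·R1: [0, 1, 39/11, 40/11, 1]
R5 ← R5 + (9/11)·R1: [0, 1, 24/11, 105/11, 11]
R4 ← R4 + (1/4)·R2: [0, 0, 9/44, -39/44, -3/2]
R5 ← R5 + (1/4)·R2: [0, 0, -51/44, 221/44, 17/2]
R4 ← R4 + (1/12)·R3: [0, 0, 0, 0, 0]
R5 ← R5 − (17/36)·R3: [0, 0, 0, 0, 0]
3 nonzero rows, so the 5 vectors span a space of dimension 3.
Since 3 < 5, the vectors are linearly dependent.

no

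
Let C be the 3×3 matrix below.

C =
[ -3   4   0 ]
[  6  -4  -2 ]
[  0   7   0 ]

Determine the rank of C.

3

Row reduce to echelon form.
R2 ← R2 + (2)·R1: [0, 4, -2]
R3 ← R3 − (7/4)·R2: [0, 0, 7/2]
Echelon form has 3 nonzero rows, so rank(C) = 3.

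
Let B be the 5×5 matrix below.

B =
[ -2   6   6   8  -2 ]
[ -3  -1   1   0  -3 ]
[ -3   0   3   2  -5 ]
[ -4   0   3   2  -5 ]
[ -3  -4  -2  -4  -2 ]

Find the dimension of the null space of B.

2

Row reduce to echelon form.
R2 ← R2 − (3/2)·R1: [0, -10, -8, -12, 0]
R3 ← R3 − (3/2)·R1: [0, -9, -6, -10, -2]
R4 ← R4 − (2)·R1: [0, -12, -9, -14, -1]
R5 ← R5 − (3/2)·R1: [0, -13, -11, -16, 1]
R3 ← R3 − (9/10)·R2: [0, 0, 6/5, 4/5, -2]
R4 ← R4 − (6/5)·R2: [0, 0, 3/5, 2/5, -1]
R5 ← R5 − (13/10)·R2: [0, 0, -3/5, -2/5, 1]
R4 ← R4 − (1/2)·R3: [0, 0, 0, 0, 0]
R5 ← R5 + (1/2)·R3: [0, 0, 0, 0, 0]
3 nonzero rows, so rank(B) = 3.
B has 5 columns; by rank–nullity, nullity = 5 − 3 = 2.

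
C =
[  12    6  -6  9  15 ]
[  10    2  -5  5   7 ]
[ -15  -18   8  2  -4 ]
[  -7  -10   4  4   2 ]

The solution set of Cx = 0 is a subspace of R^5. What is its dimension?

Row reduce to echelon form.
R2 ← R2 − (5/6)·R1: [0, -3, 0, -5/2, -11/2]
R3 ← R3 + (5/4)·R1: [0, -21/2, 1/2, 53/4, 59/4]
R4 ← R4 + (7/12)·R1: [0, -13/2, 1/2, 37/4, 43/4]
R3 ← R3 − (7/2)·R2: [0, 0, 1/2, 22, 34]
R4 ← R4 − (13/6)·R2: [0, 0, 1/2, 44/3, 68/3]
R4 ← R4 − R3: [0, 0, 0, -22/3, -34/3]
4 nonzero rows, so rank(C) = 4.
C has 5 columns; by rank–nullity, nullity = 5 − 4 = 1.

1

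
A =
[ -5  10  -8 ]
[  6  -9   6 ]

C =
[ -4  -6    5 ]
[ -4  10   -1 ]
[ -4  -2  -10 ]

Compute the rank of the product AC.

2

First compute AC:
[[ 12, 146,  45],
 [-12, -138, -21]]
Now row reduce the product.
R2 ← R2 + R1: [0, 8, 24]
2 nonzero rows, so rank(AC) = 2.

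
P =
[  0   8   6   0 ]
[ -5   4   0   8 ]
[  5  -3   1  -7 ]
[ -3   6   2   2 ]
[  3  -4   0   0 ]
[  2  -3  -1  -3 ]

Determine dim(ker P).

1

Row reduce to echelon form.
Swap R1 ↔ R2
R3 ← R3 + R1: [0, 1, 1, 1]
R4 ← R4 − (3/5)·R1: [0, 18/5, 2, -14/5]
R5 ← R5 + (3/5)·R1: [0, -8/5, 0, 24/5]
R6 ← R6 + (2/5)·R1: [0, -7/5, -1, 1/5]
R3 ← R3 − (1/8)·R2: [0, 0, 1/4, 1]
R4 ← R4 − (9/20)·R2: [0, 0, -7/10, -14/5]
R5 ← R5 + (1/5)·R2: [0, 0, 6/5, 24/5]
R6 ← R6 + (7/40)·R2: [0, 0, 1/20, 1/5]
R4 ← R4 + (14/5)·R3: [0, 0, 0, 0]
R5 ← R5 − (24/5)·R3: [0, 0, 0, 0]
R6 ← R6 − (1/5)·R3: [0, 0, 0, 0]
3 nonzero rows, so rank(P) = 3.
P has 4 columns; by rank–nullity, nullity = 4 − 3 = 1.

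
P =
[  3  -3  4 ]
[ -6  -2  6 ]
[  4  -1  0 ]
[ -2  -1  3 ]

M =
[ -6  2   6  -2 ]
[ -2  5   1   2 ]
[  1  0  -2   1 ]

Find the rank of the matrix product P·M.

3

First compute PM:
[[ -8,  -9,   7,  -8],
 [ 46, -22, -50,  14],
 [-22,   3,  23, -10],
 [ 17,  -9, -19,   5]]
Now row reduce the product.
R2 ← R2 + (23/4)·R1: [0, -295/4, -39/4, -32]
R3 ← R3 − (11/4)·R1: [0, 111/4, 15/4, 12]
R4 ← R4 + (17/8)·R1: [0, -225/8, -33/8, -12]
R3 ← R3 + (111/295)·R2: [0, 0, 24/295, -12/295]
R4 ← R4 − (45/118)·R2: [0, 0, -24/59, 12/59]
R4 ← R4 + (5)·R3: [0, 0, 0, 0]
3 nonzero rows, so rank(PM) = 3.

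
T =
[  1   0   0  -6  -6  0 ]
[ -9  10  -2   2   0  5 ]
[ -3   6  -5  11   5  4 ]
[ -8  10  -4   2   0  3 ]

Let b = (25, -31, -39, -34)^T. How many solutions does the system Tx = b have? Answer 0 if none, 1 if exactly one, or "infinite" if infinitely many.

Row reduce the augmented matrix [T | b].
R2 ← R2 + (9)·R1: [0, 10, -2, -52, -54, 5, 194]
R3 ← R3 + (3)·R1: [0, 6, -5, -7, -13, 4, 36]
R4 ← R4 + (8)·R1: [0, 10, -4, -46, -48, 3, 166]
R3 ← R3 − (3/5)·R2: [0, 0, -19/5, 121/5, 97/5, 1, -402/5]
R4 ← R4 − R2: [0, 0, -2, 6, 6, -2, -28]
R4 ← R4 − (10/19)·R3: [0, 0, 0, -128/19, -80/19, -48/19, 272/19]
The echelon form has 4 nonzero rows, and every pivot lies in the first 6 columns, so rank(T) = rank([T|b]) = 4.
The system is consistent.
rank = 4 < 6 unknowns, so there are infinitely many solutions.

infinite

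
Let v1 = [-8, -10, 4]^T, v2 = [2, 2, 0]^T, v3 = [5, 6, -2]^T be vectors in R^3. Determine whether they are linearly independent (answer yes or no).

Form the matrix with these vectors as rows and row reduce.
R2 ← R2 + (1/4)·R1: [0, -1/2, 1]
R3 ← R3 + (5/8)·R1: [0, -1/4, 1/2]
R3 ← R3 − (1/2)·R2: [0, 0, 0]
2 nonzero rows, so the 3 vectors span a space of dimension 2.
Since 2 < 3, the vectors are linearly dependent.

no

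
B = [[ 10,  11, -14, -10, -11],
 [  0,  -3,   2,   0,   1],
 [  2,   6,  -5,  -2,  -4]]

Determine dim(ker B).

2

Row reduce to echelon form.
R3 ← R3 − (1/5)·R1: [0, 19/5, -11/5, 0, -9/5]
R3 ← R3 + (19/15)·R2: [0, 0, 1/3, 0, -8/15]
3 nonzero rows, so rank(B) = 3.
B has 5 columns; by rank–nullity, nullity = 5 − 3 = 2.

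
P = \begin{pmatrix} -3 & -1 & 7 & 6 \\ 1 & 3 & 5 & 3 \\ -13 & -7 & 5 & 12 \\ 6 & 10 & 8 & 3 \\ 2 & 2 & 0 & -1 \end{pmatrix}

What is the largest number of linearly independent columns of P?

3

Row reduce to echelon form.
R2 ← R2 + (1/3)·R1: [0, 8/3, 22/3, 5]
R3 ← R3 − (13/3)·R1: [0, -8/3, -76/3, -14]
R4 ← R4 + (2)·R1: [0, 8, 22, 15]
R5 ← R5 + (2/3)·R1: [0, 4/3, 14/3, 3]
R3 ← R3 + R2: [0, 0, -18, -9]
R4 ← R4 − (3)·R2: [0, 0, 0, 0]
R5 ← R5 − (1/2)·R2: [0, 0, 1, 1/2]
R5 ← R5 + (1/18)·R3: [0, 0, 0, 0]
Echelon form has 3 nonzero rows, so rank(P) = 3.
The rank gives the maximum number of linearly independent columns: 3.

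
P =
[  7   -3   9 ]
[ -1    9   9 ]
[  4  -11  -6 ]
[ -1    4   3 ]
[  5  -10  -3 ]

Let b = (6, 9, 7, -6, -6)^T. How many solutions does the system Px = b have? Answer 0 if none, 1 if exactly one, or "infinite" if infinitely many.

0

Row reduce the augmented matrix [P | b].
R2 ← R2 + (1/7)·R1: [0, 60/7, 72/7, 69/7]
R3 ← R3 − (4/7)·R1: [0, -65/7, -78/7, 25/7]
R4 ← R4 + (1/7)·R1: [0, 25/7, 30/7, -36/7]
R5 ← R5 − (5/7)·R1: [0, -55/7, -66/7, -72/7]
R3 ← R3 + (13/12)·R2: [0, 0, 0, 57/4]
R4 ← R4 − (5/12)·R2: [0, 0, 0, -37/4]
R5 ← R5 + (11/12)·R2: [0, 0, 0, -5/4]
R4 ← R4 + (37/57)·R3: [0, 0, 0, 0]
R5 ← R5 + (5/57)·R3: [0, 0, 0, 0]
The echelon form has 3 nonzero rows; the last pivot sits in the augmented column, so rank(P) = 2 but rank([P|b]) = 3.
Since the ranks differ, the system is inconsistent.
It has no solutions.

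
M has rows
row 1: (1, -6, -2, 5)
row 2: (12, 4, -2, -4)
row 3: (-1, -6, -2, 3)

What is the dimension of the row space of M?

Row reduce to echelon form.
R2 ← R2 − (12)·R1: [0, 76, 22, -64]
R3 ← R3 + R1: [0, -12, -4, 8]
R3 ← R3 + (3/19)·R2: [0, 0, -10/19, -40/19]
Echelon form has 3 nonzero rows, so rank(M) = 3.
The row space has dimension equal to the rank: 3.

3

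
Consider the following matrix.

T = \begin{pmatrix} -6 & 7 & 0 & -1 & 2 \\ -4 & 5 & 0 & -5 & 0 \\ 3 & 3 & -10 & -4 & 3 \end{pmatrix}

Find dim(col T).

Row reduce to echelon form.
R2 ← R2 − (2/3)·R1: [0, 1/3, 0, -13/3, -4/3]
R3 ← R3 + (1/2)·R1: [0, 13/2, -10, -9/2, 4]
R3 ← R3 − (39/2)·R2: [0, 0, -10, 80, 30]
Echelon form has 3 nonzero rows, so rank(T) = 3.
The column space has dimension equal to the rank: 3.

3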